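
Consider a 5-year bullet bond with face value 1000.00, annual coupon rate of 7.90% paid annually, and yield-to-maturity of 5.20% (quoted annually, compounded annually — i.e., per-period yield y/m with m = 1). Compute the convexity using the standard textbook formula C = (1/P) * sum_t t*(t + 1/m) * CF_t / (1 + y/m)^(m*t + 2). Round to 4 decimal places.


Answer: Convexity = 22.5079

Derivation:
Coupon per period c = face * coupon_rate / m = 79.000000
Periods per year m = 1; per-period yield y/m = 0.052000
Number of cashflows N = 5
Cashflows (t years, CF_t, discount factor 1/(1+y/m)^(m*t), PV):
  t = 1.0000: CF_t = 79.000000, DF = 0.950570, PV = 75.095057
  t = 2.0000: CF_t = 79.000000, DF = 0.903584, PV = 71.383134
  t = 3.0000: CF_t = 79.000000, DF = 0.858920, PV = 67.854690
  t = 4.0000: CF_t = 79.000000, DF = 0.816464, PV = 64.500656
  t = 5.0000: CF_t = 1079.000000, DF = 0.776106, PV = 837.418875
Price P = sum_t PV_t = 1116.252413
Convexity numerator sum_t t*(t + 1/m) * CF_t / (1+y/m)^(m*t + 2):
  t = 1.0000: term = 135.709380
  t = 2.0000: term = 387.003936
  t = 3.0000: term = 735.748928
  t = 4.0000: term = 1165.635184
  t = 5.0000: term = 22700.348294
Convexity = (1/P) * sum = 25124.445724 / 1116.252413 = 22.507853


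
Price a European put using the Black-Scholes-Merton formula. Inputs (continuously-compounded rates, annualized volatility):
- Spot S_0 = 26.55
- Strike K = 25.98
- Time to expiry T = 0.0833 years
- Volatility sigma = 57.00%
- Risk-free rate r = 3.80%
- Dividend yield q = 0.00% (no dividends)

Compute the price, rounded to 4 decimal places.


Answer: Price = 1.4127

Derivation:
d1 = (ln(S/K) + (r - q + 0.5*sigma^2) * T) / (sigma * sqrt(T)) = 0.23341909
d2 = d1 - sigma * sqrt(T) = 0.06890718
exp(-rT) = 0.99683960; exp(-qT) = 1.00000000
P = K * exp(-rT) * N(-d2) - S_0 * exp(-qT) * N(-d1)
N(-d1) = 0.40771800; N(-d2) = 0.47253175
P = 25.9800 * 0.99683960 * 0.47253175 - 26.5500 * 1.00000000 * 0.40771800 = 1.4127


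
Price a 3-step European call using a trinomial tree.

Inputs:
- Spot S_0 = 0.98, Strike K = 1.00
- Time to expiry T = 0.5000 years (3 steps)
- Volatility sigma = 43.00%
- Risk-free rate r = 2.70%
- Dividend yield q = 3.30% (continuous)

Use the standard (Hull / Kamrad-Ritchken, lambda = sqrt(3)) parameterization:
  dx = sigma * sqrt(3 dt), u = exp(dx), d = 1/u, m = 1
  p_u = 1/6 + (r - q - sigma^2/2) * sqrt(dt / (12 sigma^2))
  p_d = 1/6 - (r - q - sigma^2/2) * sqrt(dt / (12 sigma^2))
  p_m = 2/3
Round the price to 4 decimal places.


dt = T/N = 0.166667; dx = sigma*sqrt(3*dt) = 0.304056
u = exp(dx) = 1.355345; d = 1/u = 0.737820
p_u = 0.139684, p_m = 0.666667, p_d = 0.193649
Discount per step: exp(-r*dt) = 0.995510
Stock lattice S(k, j) with j the centered position index:
  k=0: S(0,+0) = 0.9800
  k=1: S(1,-1) = 0.7231; S(1,+0) = 0.9800; S(1,+1) = 1.3282
  k=2: S(2,-2) = 0.5335; S(2,-1) = 0.7231; S(2,+0) = 0.9800; S(2,+1) = 1.3282; S(2,+2) = 1.8002
  k=3: S(3,-3) = 0.3936; S(3,-2) = 0.5335; S(3,-1) = 0.7231; S(3,+0) = 0.9800; S(3,+1) = 1.3282; S(3,+2) = 1.8002; S(3,+3) = 2.4399
Terminal payoffs V(N, j) = max(S_T - K, 0):
  V(3,-3) = 0.000000; V(3,-2) = 0.000000; V(3,-1) = 0.000000; V(3,+0) = 0.000000; V(3,+1) = 0.328238; V(3,+2) = 0.800220; V(3,+3) = 1.439919
Backward induction: V(k, j) = exp(-r*dt) * [p_u * V(k+1, j+1) + p_m * V(k+1, j) + p_d * V(k+1, j-1)]
  V(2,-2) = exp(-r*dt) * [p_u*0.000000 + p_m*0.000000 + p_d*0.000000] = 0.000000
  V(2,-1) = exp(-r*dt) * [p_u*0.000000 + p_m*0.000000 + p_d*0.000000] = 0.000000
  V(2,+0) = exp(-r*dt) * [p_u*0.328238 + p_m*0.000000 + p_d*0.000000] = 0.045644
  V(2,+1) = exp(-r*dt) * [p_u*0.800220 + p_m*0.328238 + p_d*0.000000] = 0.329119
  V(2,+2) = exp(-r*dt) * [p_u*1.439919 + p_m*0.800220 + p_d*0.328238] = 0.794594
  V(1,-1) = exp(-r*dt) * [p_u*0.045644 + p_m*0.000000 + p_d*0.000000] = 0.006347
  V(1,+0) = exp(-r*dt) * [p_u*0.329119 + p_m*0.045644 + p_d*0.000000] = 0.076059
  V(1,+1) = exp(-r*dt) * [p_u*0.794594 + p_m*0.329119 + p_d*0.045644] = 0.337721
  V(0,+0) = exp(-r*dt) * [p_u*0.337721 + p_m*0.076059 + p_d*0.006347] = 0.098664

Answer: Price = V(0,0) = 0.0987


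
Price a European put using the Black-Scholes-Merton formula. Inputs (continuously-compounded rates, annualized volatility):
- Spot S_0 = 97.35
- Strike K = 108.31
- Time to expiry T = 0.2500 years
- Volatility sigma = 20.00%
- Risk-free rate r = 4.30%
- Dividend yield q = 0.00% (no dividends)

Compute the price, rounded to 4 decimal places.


Answer: Price = 10.7201

Derivation:
d1 = (ln(S/K) + (r - q + 0.5*sigma^2) * T) / (sigma * sqrt(T)) = -0.90934754
d2 = d1 - sigma * sqrt(T) = -1.00934754
exp(-rT) = 0.98930757; exp(-qT) = 1.00000000
P = K * exp(-rT) * N(-d2) - S_0 * exp(-qT) * N(-d1)
N(-d1) = 0.81841665; N(-d2) = 0.84359601
P = 108.3100 * 0.98930757 * 0.84359601 - 97.3500 * 1.00000000 * 0.81841665 = 10.7201


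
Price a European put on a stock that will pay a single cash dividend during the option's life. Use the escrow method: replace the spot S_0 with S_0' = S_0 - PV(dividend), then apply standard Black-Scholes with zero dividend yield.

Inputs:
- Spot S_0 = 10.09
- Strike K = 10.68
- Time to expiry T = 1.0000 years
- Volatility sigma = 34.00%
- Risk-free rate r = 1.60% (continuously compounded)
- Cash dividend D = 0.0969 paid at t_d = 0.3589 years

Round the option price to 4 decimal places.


PV(D) = D * exp(-r * t_d) = 0.0969 * 0.99427406 = 0.09634516
S_0' = S_0 - PV(D) = 10.0900 - 0.09634516 = 9.99365484
d1 = (ln(S_0'/K) + (r + sigma^2/2)*T) / (sigma*sqrt(T)) = 0.02169865
d2 = d1 - sigma*sqrt(T) = -0.31830135
exp(-rT) = 0.98412732
N(-d1) = 0.49134417; N(-d2) = 0.62487182
P = K * exp(-rT) * N(-d2) - S_0' * N(-d1) = 10.6800 * 0.98412732 * 0.62487182 - 9.99365484 * 0.49134417 = 1.6574

Answer: Price = 1.6574


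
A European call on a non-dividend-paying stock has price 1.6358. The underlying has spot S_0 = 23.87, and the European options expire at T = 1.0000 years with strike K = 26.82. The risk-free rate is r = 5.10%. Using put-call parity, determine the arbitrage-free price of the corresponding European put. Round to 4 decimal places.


Put-call parity: C - P = S_0 * exp(-qT) - K * exp(-rT).
S_0 * exp(-qT) = 23.8700 * 1.00000000 = 23.87000000
K * exp(-rT) = 26.8200 * 0.95027867 = 25.48647394
P = C - S*exp(-qT) + K*exp(-rT)
P = 1.6358 - 23.87000000 + 25.48647394 = 3.2523

Answer: Put price = 3.2523


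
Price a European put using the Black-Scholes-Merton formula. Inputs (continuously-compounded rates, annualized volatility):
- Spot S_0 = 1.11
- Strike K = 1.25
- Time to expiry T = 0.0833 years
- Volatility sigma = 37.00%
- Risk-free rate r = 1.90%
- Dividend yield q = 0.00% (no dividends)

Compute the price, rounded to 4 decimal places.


Answer: Price = 0.1467

Derivation:
d1 = (ln(S/K) + (r - q + 0.5*sigma^2) * T) / (sigma * sqrt(T)) = -1.04411072
d2 = d1 - sigma * sqrt(T) = -1.15089916
exp(-rT) = 0.99841855; exp(-qT) = 1.00000000
P = K * exp(-rT) * N(-d2) - S_0 * exp(-qT) * N(-d1)
N(-d1) = 0.85178292; N(-d2) = 0.87511314
P = 1.2500 * 0.99841855 * 0.87511314 - 1.1100 * 1.00000000 * 0.85178292 = 0.1467


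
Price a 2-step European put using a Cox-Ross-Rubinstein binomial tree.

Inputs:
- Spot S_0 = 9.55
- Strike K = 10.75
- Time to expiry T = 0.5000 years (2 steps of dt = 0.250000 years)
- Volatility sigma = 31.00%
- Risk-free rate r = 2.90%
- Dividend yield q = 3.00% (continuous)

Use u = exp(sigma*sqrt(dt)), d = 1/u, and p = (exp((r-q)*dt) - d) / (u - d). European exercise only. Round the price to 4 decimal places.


Answer: Price = V(0,0) = 1.6621

Derivation:
dt = T/N = 0.250000
u = exp(sigma*sqrt(dt)) = 1.167658; d = 1/u = 0.856415
p = (exp((r-q)*dt) - d) / (u - d) = 0.460524
Discount per step: exp(-r*dt) = 0.992776
Stock lattice S(k, i) with i counting down-moves:
  k=0: S(0,0) = 9.5500
  k=1: S(1,0) = 11.1511; S(1,1) = 8.1788
  k=2: S(2,0) = 13.0207; S(2,1) = 9.5500; S(2,2) = 7.0044
Terminal payoffs V(N, i) = max(K - S_T, 0):
  V(2,0) = 0.000000; V(2,1) = 1.200000; V(2,2) = 3.745582
Backward induction: V(k, i) = exp(-r*dt) * [p * V(k+1, i) + (1-p) * V(k+1, i+1)].
  V(1,0) = exp(-r*dt) * [p*0.000000 + (1-p)*1.200000] = 0.642694
  V(1,1) = exp(-r*dt) * [p*1.200000 + (1-p)*3.745582] = 2.554691
  V(0,0) = exp(-r*dt) * [p*0.642694 + (1-p)*2.554691] = 1.662076


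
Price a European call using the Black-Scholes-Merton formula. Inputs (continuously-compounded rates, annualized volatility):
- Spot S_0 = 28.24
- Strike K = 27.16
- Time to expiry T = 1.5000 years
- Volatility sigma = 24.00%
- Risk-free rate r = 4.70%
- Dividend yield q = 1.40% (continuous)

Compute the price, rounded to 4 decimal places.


Answer: Price = 4.4033

Derivation:
d1 = (ln(S/K) + (r - q + 0.5*sigma^2) * T) / (sigma * sqrt(T)) = 0.44803246
d2 = d1 - sigma * sqrt(T) = 0.15409369
exp(-rT) = 0.93192774; exp(-qT) = 0.97921896
C = S_0 * exp(-qT) * N(d1) - K * exp(-rT) * N(d2)
N(d1) = 0.67293511; N(d2) = 0.56123207
C = 28.2400 * 0.97921896 * 0.67293511 - 27.1600 * 0.93192774 * 0.56123207 = 4.4033


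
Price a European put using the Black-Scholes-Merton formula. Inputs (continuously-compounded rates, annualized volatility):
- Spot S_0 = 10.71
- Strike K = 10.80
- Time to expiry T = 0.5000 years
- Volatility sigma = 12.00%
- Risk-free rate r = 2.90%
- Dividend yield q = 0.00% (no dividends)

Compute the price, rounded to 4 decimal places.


Answer: Price = 0.3295

Derivation:
d1 = (ln(S/K) + (r - q + 0.5*sigma^2) * T) / (sigma * sqrt(T)) = 0.11468978
d2 = d1 - sigma * sqrt(T) = 0.02983696
exp(-rT) = 0.98560462; exp(-qT) = 1.00000000
P = K * exp(-rT) * N(-d2) - S_0 * exp(-qT) * N(-d1)
N(-d1) = 0.45434551; N(-d2) = 0.48809854
P = 10.8000 * 0.98560462 * 0.48809854 - 10.7100 * 1.00000000 * 0.45434551 = 0.3295


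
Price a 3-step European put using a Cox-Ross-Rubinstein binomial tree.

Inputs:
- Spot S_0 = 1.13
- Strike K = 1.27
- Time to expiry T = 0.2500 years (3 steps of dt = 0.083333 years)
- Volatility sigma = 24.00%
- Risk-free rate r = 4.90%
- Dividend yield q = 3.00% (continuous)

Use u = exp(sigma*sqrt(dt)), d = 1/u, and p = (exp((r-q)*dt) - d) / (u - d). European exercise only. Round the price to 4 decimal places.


dt = T/N = 0.083333
u = exp(sigma*sqrt(dt)) = 1.071738; d = 1/u = 0.933063
p = (exp((r-q)*dt) - d) / (u - d) = 0.494113
Discount per step: exp(-r*dt) = 0.995925
Stock lattice S(k, i) with i counting down-moves:
  k=0: S(0,0) = 1.1300
  k=1: S(1,0) = 1.2111; S(1,1) = 1.0544
  k=2: S(2,0) = 1.2979; S(2,1) = 1.1300; S(2,2) = 0.9838
  k=3: S(3,0) = 1.3911; S(3,1) = 1.2111; S(3,2) = 1.0544; S(3,3) = 0.9179
Terminal payoffs V(N, i) = max(K - S_T, 0):
  V(3,0) = 0.000000; V(3,1) = 0.058936; V(3,2) = 0.215638; V(3,3) = 0.352065
Backward induction: V(k, i) = exp(-r*dt) * [p * V(k+1, i) + (1-p) * V(k+1, i+1)].
  V(2,0) = exp(-r*dt) * [p*0.000000 + (1-p)*0.058936] = 0.029693
  V(2,1) = exp(-r*dt) * [p*0.058936 + (1-p)*0.215638] = 0.137646
  V(2,2) = exp(-r*dt) * [p*0.215638 + (1-p)*0.352065] = 0.283495
  V(1,0) = exp(-r*dt) * [p*0.029693 + (1-p)*0.137646] = 0.083962
  V(1,1) = exp(-r*dt) * [p*0.137646 + (1-p)*0.283495] = 0.210567
  V(0,0) = exp(-r*dt) * [p*0.083962 + (1-p)*0.210567] = 0.147407

Answer: Price = V(0,0) = 0.1474


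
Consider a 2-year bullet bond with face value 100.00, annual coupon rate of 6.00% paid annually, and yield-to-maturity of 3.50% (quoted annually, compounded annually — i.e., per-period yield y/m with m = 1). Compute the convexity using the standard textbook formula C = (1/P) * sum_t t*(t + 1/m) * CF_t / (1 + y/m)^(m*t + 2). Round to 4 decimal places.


Coupon per period c = face * coupon_rate / m = 6.000000
Periods per year m = 1; per-period yield y/m = 0.035000
Number of cashflows N = 2
Cashflows (t years, CF_t, discount factor 1/(1+y/m)^(m*t), PV):
  t = 1.0000: CF_t = 6.000000, DF = 0.966184, PV = 5.797101
  t = 2.0000: CF_t = 106.000000, DF = 0.933511, PV = 98.952134
Price P = sum_t PV_t = 104.749236
Convexity numerator sum_t t*(t + 1/m) * CF_t / (1+y/m)^(m*t + 2):
  t = 1.0000: term = 10.823312
  t = 2.0000: term = 554.237257
Convexity = (1/P) * sum = 565.060569 / 104.749236 = 5.394412

Answer: Convexity = 5.3944


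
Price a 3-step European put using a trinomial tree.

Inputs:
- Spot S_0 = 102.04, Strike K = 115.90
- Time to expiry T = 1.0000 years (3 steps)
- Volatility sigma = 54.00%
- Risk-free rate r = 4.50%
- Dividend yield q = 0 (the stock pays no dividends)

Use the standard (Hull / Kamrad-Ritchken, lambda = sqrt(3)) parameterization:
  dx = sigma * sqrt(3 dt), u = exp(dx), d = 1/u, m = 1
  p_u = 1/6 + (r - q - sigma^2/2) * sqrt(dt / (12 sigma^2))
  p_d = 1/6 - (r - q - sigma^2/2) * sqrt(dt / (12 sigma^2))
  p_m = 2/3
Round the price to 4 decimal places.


dt = T/N = 0.333333; dx = sigma*sqrt(3*dt) = 0.540000
u = exp(dx) = 1.716007; d = 1/u = 0.582748
p_u = 0.135556, p_m = 0.666667, p_d = 0.197778
Discount per step: exp(-r*dt) = 0.985112
Stock lattice S(k, j) with j the centered position index:
  k=0: S(0,+0) = 102.0400
  k=1: S(1,-1) = 59.4636; S(1,+0) = 102.0400; S(1,+1) = 175.1013
  k=2: S(2,-2) = 34.6523; S(2,-1) = 59.4636; S(2,+0) = 102.0400; S(2,+1) = 175.1013; S(2,+2) = 300.4751
  k=3: S(3,-3) = 20.1936; S(3,-2) = 34.6523; S(3,-1) = 59.4636; S(3,+0) = 102.0400; S(3,+1) = 175.1013; S(3,+2) = 300.4751; S(3,+3) = 515.6173
Terminal payoffs V(N, j) = max(K - S_T, 0):
  V(3,-3) = 95.706417; V(3,-2) = 81.247673; V(3,-1) = 56.436368; V(3,+0) = 13.860000; V(3,+1) = 0.000000; V(3,+2) = 0.000000; V(3,+3) = 0.000000
Backward induction: V(k, j) = exp(-r*dt) * [p_u * V(k+1, j+1) + p_m * V(k+1, j) + p_d * V(k+1, j-1)]
  V(2,-2) = exp(-r*dt) * [p_u*56.436368 + p_m*81.247673 + p_d*95.706417] = 79.541859
  V(2,-1) = exp(-r*dt) * [p_u*13.860000 + p_m*56.436368 + p_d*81.247673] = 54.744670
  V(2,+0) = exp(-r*dt) * [p_u*0.000000 + p_m*13.860000 + p_d*56.436368] = 20.098115
  V(2,+1) = exp(-r*dt) * [p_u*0.000000 + p_m*0.000000 + p_d*13.860000] = 2.700389
  V(2,+2) = exp(-r*dt) * [p_u*0.000000 + p_m*0.000000 + p_d*0.000000] = 0.000000
  V(1,-1) = exp(-r*dt) * [p_u*20.098115 + p_m*54.744670 + p_d*79.541859] = 54.134334
  V(1,+0) = exp(-r*dt) * [p_u*2.700389 + p_m*20.098115 + p_d*54.744670] = 24.225947
  V(1,+1) = exp(-r*dt) * [p_u*0.000000 + p_m*2.700389 + p_d*20.098115] = 5.689238
  V(0,+0) = exp(-r*dt) * [p_u*5.689238 + p_m*24.225947 + p_d*54.134334] = 27.217074

Answer: Price = V(0,0) = 27.2171


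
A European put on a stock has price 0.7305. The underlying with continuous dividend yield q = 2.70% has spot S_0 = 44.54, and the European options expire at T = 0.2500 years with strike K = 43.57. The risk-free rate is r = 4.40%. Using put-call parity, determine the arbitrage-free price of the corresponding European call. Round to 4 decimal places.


Put-call parity: C - P = S_0 * exp(-qT) - K * exp(-rT).
S_0 * exp(-qT) = 44.5400 * 0.99327273 = 44.24036740
K * exp(-rT) = 43.5700 * 0.98906028 = 43.09335635
C = P + S*exp(-qT) - K*exp(-rT)
C = 0.7305 + 44.24036740 - 43.09335635 = 1.8775

Answer: Call price = 1.8775


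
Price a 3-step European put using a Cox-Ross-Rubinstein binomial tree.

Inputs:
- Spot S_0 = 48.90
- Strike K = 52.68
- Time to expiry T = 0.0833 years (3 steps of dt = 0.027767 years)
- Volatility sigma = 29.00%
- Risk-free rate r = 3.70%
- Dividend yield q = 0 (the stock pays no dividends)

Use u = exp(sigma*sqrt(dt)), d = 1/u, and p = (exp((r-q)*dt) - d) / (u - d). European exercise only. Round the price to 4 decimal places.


dt = T/N = 0.027767
u = exp(sigma*sqrt(dt)) = 1.049510; d = 1/u = 0.952825
p = (exp((r-q)*dt) - d) / (u - d) = 0.498553
Discount per step: exp(-r*dt) = 0.998973
Stock lattice S(k, i) with i counting down-moves:
  k=0: S(0,0) = 48.9000
  k=1: S(1,0) = 51.3211; S(1,1) = 46.5932
  k=2: S(2,0) = 53.8620; S(2,1) = 48.9000; S(2,2) = 44.3951
  k=3: S(3,0) = 56.5287; S(3,1) = 51.3211; S(3,2) = 46.5932; S(3,3) = 42.3008
Terminal payoffs V(N, i) = max(K - S_T, 0):
  V(3,0) = 0.000000; V(3,1) = 1.358947; V(3,2) = 6.086841; V(3,3) = 10.379183
Backward induction: V(k, i) = exp(-r*dt) * [p * V(k+1, i) + (1-p) * V(k+1, i+1)].
  V(2,0) = exp(-r*dt) * [p*0.000000 + (1-p)*1.358947] = 0.680740
  V(2,1) = exp(-r*dt) * [p*1.358947 + (1-p)*6.086841] = 3.725906
  V(2,2) = exp(-r*dt) * [p*6.086841 + (1-p)*10.379183] = 8.230763
  V(1,0) = exp(-r*dt) * [p*0.680740 + (1-p)*3.725906] = 2.205463
  V(1,1) = exp(-r*dt) * [p*3.725906 + (1-p)*8.230763] = 5.978709
  V(0,0) = exp(-r*dt) * [p*2.205463 + (1-p)*5.978709] = 4.093339

Answer: Price = V(0,0) = 4.0933


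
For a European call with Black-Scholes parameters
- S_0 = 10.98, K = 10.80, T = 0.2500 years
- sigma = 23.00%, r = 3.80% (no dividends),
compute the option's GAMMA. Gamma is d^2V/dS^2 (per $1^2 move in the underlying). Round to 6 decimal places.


d1 = 0.2838417561; d2 = 0.1688417561
phi(d1) = 0.3831910441; exp(-qT) = 1.0000000000; exp(-rT) = 0.9905449824
Gamma = exp(-qT) * phi(d1) / (S * sigma * sqrt(T)) = 1.0000000000 * 0.3831910441 / (10.9800 * 0.2300 * 0.5000000000) = 0.303470

Answer: Gamma = 0.303470


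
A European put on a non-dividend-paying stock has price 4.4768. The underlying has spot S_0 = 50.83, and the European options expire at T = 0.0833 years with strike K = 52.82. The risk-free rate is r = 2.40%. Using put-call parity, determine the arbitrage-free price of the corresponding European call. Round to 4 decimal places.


Put-call parity: C - P = S_0 * exp(-qT) - K * exp(-rT).
S_0 * exp(-qT) = 50.8300 * 1.00000000 = 50.83000000
K * exp(-rT) = 52.8200 * 0.99800280 = 52.71450774
C = P + S*exp(-qT) - K*exp(-rT)
C = 4.4768 + 50.83000000 - 52.71450774 = 2.5923

Answer: Call price = 2.5923


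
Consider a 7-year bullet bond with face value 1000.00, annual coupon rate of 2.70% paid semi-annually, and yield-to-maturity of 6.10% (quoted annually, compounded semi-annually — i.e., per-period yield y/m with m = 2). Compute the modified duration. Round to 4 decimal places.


Coupon per period c = face * coupon_rate / m = 13.500000
Periods per year m = 2; per-period yield y/m = 0.030500
Number of cashflows N = 14
Cashflows (t years, CF_t, discount factor 1/(1+y/m)^(m*t), PV):
  t = 0.5000: CF_t = 13.500000, DF = 0.970403, PV = 13.100437
  t = 1.0000: CF_t = 13.500000, DF = 0.941681, PV = 12.712699
  t = 1.5000: CF_t = 13.500000, DF = 0.913810, PV = 12.336438
  t = 2.0000: CF_t = 13.500000, DF = 0.886764, PV = 11.971313
  t = 2.5000: CF_t = 13.500000, DF = 0.860518, PV = 11.616995
  t = 3.0000: CF_t = 13.500000, DF = 0.835049, PV = 11.273163
  t = 3.5000: CF_t = 13.500000, DF = 0.810334, PV = 10.939508
  t = 4.0000: CF_t = 13.500000, DF = 0.786350, PV = 10.615728
  t = 4.5000: CF_t = 13.500000, DF = 0.763076, PV = 10.301532
  t = 5.0000: CF_t = 13.500000, DF = 0.740491, PV = 9.996634
  t = 5.5000: CF_t = 13.500000, DF = 0.718575, PV = 9.700761
  t = 6.0000: CF_t = 13.500000, DF = 0.697307, PV = 9.413645
  t = 6.5000: CF_t = 13.500000, DF = 0.676669, PV = 9.135027
  t = 7.0000: CF_t = 1013.500000, DF = 0.656641, PV = 665.505743
Price P = sum_t PV_t = 808.619623
First compute Macaulay numerator sum_t t * PV_t:
  t * PV_t at t = 0.5000: 6.550218
  t * PV_t at t = 1.0000: 12.712699
  t * PV_t at t = 1.5000: 18.504657
  t * PV_t at t = 2.0000: 23.942626
  t * PV_t at t = 2.5000: 29.042487
  t * PV_t at t = 3.0000: 33.819489
  t * PV_t at t = 3.5000: 38.288278
  t * PV_t at t = 4.0000: 42.462914
  t * PV_t at t = 4.5000: 46.356893
  t * PV_t at t = 5.0000: 49.983172
  t * PV_t at t = 5.5000: 53.354186
  t * PV_t at t = 6.0000: 56.481870
  t * PV_t at t = 6.5000: 59.377673
  t * PV_t at t = 7.0000: 4658.540199
Macaulay duration D = 5129.417362 / 808.619623 = 6.343424
Modified duration = D / (1 + y/m) = 6.343424 / (1 + 0.030500) = 6.155676

Answer: Modified duration = 6.1557


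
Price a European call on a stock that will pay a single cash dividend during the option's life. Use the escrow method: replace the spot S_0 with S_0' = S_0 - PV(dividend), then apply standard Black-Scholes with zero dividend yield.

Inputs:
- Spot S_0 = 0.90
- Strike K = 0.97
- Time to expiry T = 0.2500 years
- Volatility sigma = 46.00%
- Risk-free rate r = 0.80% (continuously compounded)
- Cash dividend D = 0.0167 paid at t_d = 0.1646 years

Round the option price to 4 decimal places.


Answer: Price = 0.0490

Derivation:
PV(D) = D * exp(-r * t_d) = 0.0167 * 0.99868407 = 0.01667802
S_0' = S_0 - PV(D) = 0.9000 - 0.01667802 = 0.88332198
d1 = (ln(S_0'/K) + (r + sigma^2/2)*T) / (sigma*sqrt(T)) = -0.28328825
d2 = d1 - sigma*sqrt(T) = -0.51328825
exp(-rT) = 0.99800200
N(d1) = 0.38847794; N(d2) = 0.30387485
C = S_0' * N(d1) - K * exp(-rT) * N(d2) = 0.88332198 * 0.38847794 - 0.9700 * 0.99800200 * 0.30387485 = 0.0490


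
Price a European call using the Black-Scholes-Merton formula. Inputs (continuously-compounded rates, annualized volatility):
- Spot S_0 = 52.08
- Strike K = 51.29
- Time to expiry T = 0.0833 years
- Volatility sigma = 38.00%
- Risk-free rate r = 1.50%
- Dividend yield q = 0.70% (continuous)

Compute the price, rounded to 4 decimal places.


d1 = (ln(S/K) + (r - q + 0.5*sigma^2) * T) / (sigma * sqrt(T)) = 0.20028206
d2 = d1 - sigma * sqrt(T) = 0.09060745
exp(-rT) = 0.99875128; exp(-qT) = 0.99941707
C = S_0 * exp(-qT) * N(d1) - K * exp(-rT) * N(d2)
N(d1) = 0.57937000; N(d2) = 0.53609774
C = 52.0800 * 0.99941707 * 0.57937000 - 51.2900 * 0.99875128 * 0.53609774 = 2.6939

Answer: Price = 2.6939


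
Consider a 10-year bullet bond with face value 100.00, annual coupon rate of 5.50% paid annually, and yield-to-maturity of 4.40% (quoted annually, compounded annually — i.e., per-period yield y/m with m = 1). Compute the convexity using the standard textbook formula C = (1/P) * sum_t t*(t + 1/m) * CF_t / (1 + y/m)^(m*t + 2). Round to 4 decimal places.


Coupon per period c = face * coupon_rate / m = 5.500000
Periods per year m = 1; per-period yield y/m = 0.044000
Number of cashflows N = 10
Cashflows (t years, CF_t, discount factor 1/(1+y/m)^(m*t), PV):
  t = 1.0000: CF_t = 5.500000, DF = 0.957854, PV = 5.268199
  t = 2.0000: CF_t = 5.500000, DF = 0.917485, PV = 5.046168
  t = 3.0000: CF_t = 5.500000, DF = 0.878817, PV = 4.833494
  t = 4.0000: CF_t = 5.500000, DF = 0.841779, PV = 4.629784
  t = 5.0000: CF_t = 5.500000, DF = 0.806302, PV = 4.434659
  t = 6.0000: CF_t = 5.500000, DF = 0.772320, PV = 4.247757
  t = 7.0000: CF_t = 5.500000, DF = 0.739770, PV = 4.068733
  t = 8.0000: CF_t = 5.500000, DF = 0.708592, PV = 3.897254
  t = 9.0000: CF_t = 5.500000, DF = 0.678728, PV = 3.733002
  t = 10.0000: CF_t = 105.500000, DF = 0.650122, PV = 68.587895
Price P = sum_t PV_t = 108.746944
Convexity numerator sum_t t*(t + 1/m) * CF_t / (1+y/m)^(m*t + 2):
  t = 1.0000: term = 9.666988
  t = 2.0000: term = 27.778702
  t = 3.0000: term = 53.215904
  t = 4.0000: term = 84.955147
  t = 5.0000: term = 122.061992
  t = 6.0000: term = 163.684664
  t = 7.0000: term = 209.048102
  t = 8.0000: term = 257.448401
  t = 9.0000: term = 308.247607
  t = 10.0000: term = 6922.120589
Convexity = (1/P) * sum = 8158.228095 / 108.746944 = 75.020297

Answer: Convexity = 75.0203


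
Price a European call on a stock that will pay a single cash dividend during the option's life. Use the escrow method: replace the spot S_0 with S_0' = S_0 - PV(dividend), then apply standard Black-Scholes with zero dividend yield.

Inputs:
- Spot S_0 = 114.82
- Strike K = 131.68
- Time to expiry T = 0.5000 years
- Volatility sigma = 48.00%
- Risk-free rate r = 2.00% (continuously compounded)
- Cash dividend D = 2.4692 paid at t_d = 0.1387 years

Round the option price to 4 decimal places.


PV(D) = D * exp(-r * t_d) = 2.4692 * 0.99722984 = 2.46235993
S_0' = S_0 - PV(D) = 114.8200 - 2.46235993 = 112.35764007
d1 = (ln(S_0'/K) + (r + sigma^2/2)*T) / (sigma*sqrt(T)) = -0.26836982
d2 = d1 - sigma*sqrt(T) = -0.60778108
exp(-rT) = 0.99004983
N(d1) = 0.39420733; N(d2) = 0.27166634
C = S_0' * N(d1) - K * exp(-rT) * N(d2) = 112.35764007 * 0.39420733 - 131.6800 * 0.99004983 * 0.27166634 = 8.8751

Answer: Price = 8.8751


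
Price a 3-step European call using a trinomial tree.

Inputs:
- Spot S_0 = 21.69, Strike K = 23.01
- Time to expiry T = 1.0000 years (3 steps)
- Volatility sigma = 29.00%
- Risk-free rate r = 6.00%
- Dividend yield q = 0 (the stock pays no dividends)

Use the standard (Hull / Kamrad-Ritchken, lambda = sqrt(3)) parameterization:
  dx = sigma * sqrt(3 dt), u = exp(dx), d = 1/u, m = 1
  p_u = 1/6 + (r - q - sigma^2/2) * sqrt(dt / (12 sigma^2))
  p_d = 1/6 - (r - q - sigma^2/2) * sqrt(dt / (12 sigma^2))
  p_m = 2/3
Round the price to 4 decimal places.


dt = T/N = 0.333333; dx = sigma*sqrt(3*dt) = 0.290000
u = exp(dx) = 1.336427; d = 1/u = 0.748264
p_u = 0.176983, p_m = 0.666667, p_d = 0.156351
Discount per step: exp(-r*dt) = 0.980199
Stock lattice S(k, j) with j the centered position index:
  k=0: S(0,+0) = 21.6900
  k=1: S(1,-1) = 16.2298; S(1,+0) = 21.6900; S(1,+1) = 28.9871
  k=2: S(2,-2) = 12.1442; S(2,-1) = 16.2298; S(2,+0) = 21.6900; S(2,+1) = 28.9871; S(2,+2) = 38.7392
  k=3: S(3,-3) = 9.0871; S(3,-2) = 12.1442; S(3,-1) = 16.2298; S(3,+0) = 21.6900; S(3,+1) = 28.9871; S(3,+2) = 38.7392; S(3,+3) = 51.7721
Terminal payoffs V(N, j) = max(S_T - K, 0):
  V(3,-3) = 0.000000; V(3,-2) = 0.000000; V(3,-1) = 0.000000; V(3,+0) = 0.000000; V(3,+1) = 5.977112; V(3,+2) = 15.729174; V(3,+3) = 28.762096
Backward induction: V(k, j) = exp(-r*dt) * [p_u * V(k+1, j+1) + p_m * V(k+1, j) + p_d * V(k+1, j-1)]
  V(2,-2) = exp(-r*dt) * [p_u*0.000000 + p_m*0.000000 + p_d*0.000000] = 0.000000
  V(2,-1) = exp(-r*dt) * [p_u*0.000000 + p_m*0.000000 + p_d*0.000000] = 0.000000
  V(2,+0) = exp(-r*dt) * [p_u*5.977112 + p_m*0.000000 + p_d*0.000000] = 1.036899
  V(2,+1) = exp(-r*dt) * [p_u*15.729174 + p_m*5.977112 + p_d*0.000000] = 6.634508
  V(2,+2) = exp(-r*dt) * [p_u*28.762096 + p_m*15.729174 + p_d*5.977112] = 16.184095
  V(1,-1) = exp(-r*dt) * [p_u*1.036899 + p_m*0.000000 + p_d*0.000000] = 0.179879
  V(1,+0) = exp(-r*dt) * [p_u*6.634508 + p_m*1.036899 + p_d*0.000000] = 1.828521
  V(1,+1) = exp(-r*dt) * [p_u*16.184095 + p_m*6.634508 + p_d*1.036899] = 7.301922
  V(0,+0) = exp(-r*dt) * [p_u*7.301922 + p_m*1.828521 + p_d*0.179879] = 2.489168

Answer: Price = V(0,0) = 2.4892


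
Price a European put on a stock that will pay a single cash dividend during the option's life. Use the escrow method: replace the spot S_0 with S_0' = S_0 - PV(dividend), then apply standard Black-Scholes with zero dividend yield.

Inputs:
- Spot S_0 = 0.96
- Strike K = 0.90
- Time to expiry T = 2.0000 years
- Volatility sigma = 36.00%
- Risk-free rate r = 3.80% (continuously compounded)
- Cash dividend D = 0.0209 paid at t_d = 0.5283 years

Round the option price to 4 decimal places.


Answer: Price = 0.1302

Derivation:
PV(D) = D * exp(-r * t_d) = 0.0209 * 0.98012477 = 0.02048461
S_0' = S_0 - PV(D) = 0.9600 - 0.02048461 = 0.93951539
d1 = (ln(S_0'/K) + (r + sigma^2/2)*T) / (sigma*sqrt(T)) = 0.48823649
d2 = d1 - sigma*sqrt(T) = -0.02088039
exp(-rT) = 0.92681621
N(-d1) = 0.31269117; N(-d2) = 0.50832947
P = K * exp(-rT) * N(-d2) - S_0' * N(-d1) = 0.9000 * 0.92681621 * 0.50832947 - 0.93951539 * 0.31269117 = 0.1302


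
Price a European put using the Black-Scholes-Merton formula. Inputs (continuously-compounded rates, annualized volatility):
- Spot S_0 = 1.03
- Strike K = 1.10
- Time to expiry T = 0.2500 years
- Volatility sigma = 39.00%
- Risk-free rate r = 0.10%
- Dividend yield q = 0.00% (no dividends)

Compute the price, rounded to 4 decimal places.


d1 = (ln(S/K) + (r - q + 0.5*sigma^2) * T) / (sigma * sqrt(T)) = -0.23840450
d2 = d1 - sigma * sqrt(T) = -0.43340450
exp(-rT) = 0.99975003; exp(-qT) = 1.00000000
P = K * exp(-rT) * N(-d2) - S_0 * exp(-qT) * N(-d1)
N(-d1) = 0.59421631; N(-d2) = 0.66763953
P = 1.1000 * 0.99975003 * 0.66763953 - 1.0300 * 1.00000000 * 0.59421631 = 0.1222

Answer: Price = 0.1222


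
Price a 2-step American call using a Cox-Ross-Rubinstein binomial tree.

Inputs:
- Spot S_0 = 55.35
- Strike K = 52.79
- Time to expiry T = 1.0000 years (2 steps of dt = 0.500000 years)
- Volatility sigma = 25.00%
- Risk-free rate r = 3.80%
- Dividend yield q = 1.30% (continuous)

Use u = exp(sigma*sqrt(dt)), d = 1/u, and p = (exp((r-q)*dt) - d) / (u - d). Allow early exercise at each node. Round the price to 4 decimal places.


Answer: Price = V(0,0) = 7.2821

Derivation:
dt = T/N = 0.500000
u = exp(sigma*sqrt(dt)) = 1.193365; d = 1/u = 0.837967
p = (exp((r-q)*dt) - d) / (u - d) = 0.491313
Discount per step: exp(-r*dt) = 0.981179
Stock lattice S(k, i) with i counting down-moves:
  k=0: S(0,0) = 55.3500
  k=1: S(1,0) = 66.0527; S(1,1) = 46.3815
  k=2: S(2,0) = 78.8250; S(2,1) = 55.3500; S(2,2) = 38.8661
Terminal payoffs V(N, i) = max(S_T - K, 0):
  V(2,0) = 26.034988; V(2,1) = 2.560000; V(2,2) = 0.000000
Backward induction: V(k, i) = exp(-r*dt) * [p * V(k+1, i) + (1-p) * V(k+1, i+1)]; then take max(V_cont, immediate exercise) for American.
  V(1,0) = exp(-r*dt) * [p*26.034988 + (1-p)*2.560000] = 13.828321; exercise = 13.262729; V(1,0) = max -> 13.828321
  V(1,1) = exp(-r*dt) * [p*2.560000 + (1-p)*0.000000] = 1.234090; exercise = 0.000000; V(1,1) = max -> 1.234090
  V(0,0) = exp(-r*dt) * [p*13.828321 + (1-p)*1.234090] = 7.282118; exercise = 2.560000; V(0,0) = max -> 7.282118


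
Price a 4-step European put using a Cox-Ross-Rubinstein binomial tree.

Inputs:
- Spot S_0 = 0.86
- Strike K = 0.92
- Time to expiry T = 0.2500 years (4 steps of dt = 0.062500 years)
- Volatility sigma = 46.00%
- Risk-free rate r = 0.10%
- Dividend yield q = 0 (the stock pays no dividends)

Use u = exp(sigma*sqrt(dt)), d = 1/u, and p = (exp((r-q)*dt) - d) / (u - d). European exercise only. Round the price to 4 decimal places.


Answer: Price = V(0,0) = 0.1176

Derivation:
dt = T/N = 0.062500
u = exp(sigma*sqrt(dt)) = 1.121873; d = 1/u = 0.891366
p = (exp((r-q)*dt) - d) / (u - d) = 0.471553
Discount per step: exp(-r*dt) = 0.999938
Stock lattice S(k, i) with i counting down-moves:
  k=0: S(0,0) = 0.8600
  k=1: S(1,0) = 0.9648; S(1,1) = 0.7666
  k=2: S(2,0) = 1.0824; S(2,1) = 0.8600; S(2,2) = 0.6833
  k=3: S(3,0) = 1.2143; S(3,1) = 0.9648; S(3,2) = 0.7666; S(3,3) = 0.6091
  k=4: S(4,0) = 1.3623; S(4,1) = 1.0824; S(4,2) = 0.8600; S(4,3) = 0.6833; S(4,4) = 0.5429
Terminal payoffs V(N, i) = max(K - S_T, 0):
  V(4,0) = 0.000000; V(4,1) = 0.000000; V(4,2) = 0.060000; V(4,3) = 0.236701; V(4,4) = 0.377096
Backward induction: V(k, i) = exp(-r*dt) * [p * V(k+1, i) + (1-p) * V(k+1, i+1)].
  V(3,0) = exp(-r*dt) * [p*0.000000 + (1-p)*0.000000] = 0.000000
  V(3,1) = exp(-r*dt) * [p*0.000000 + (1-p)*0.060000] = 0.031705
  V(3,2) = exp(-r*dt) * [p*0.060000 + (1-p)*0.236701] = 0.153368
  V(3,3) = exp(-r*dt) * [p*0.236701 + (1-p)*0.377096] = 0.310873
  V(2,0) = exp(-r*dt) * [p*0.000000 + (1-p)*0.031705] = 0.016753
  V(2,1) = exp(-r*dt) * [p*0.031705 + (1-p)*0.153368] = 0.095991
  V(2,2) = exp(-r*dt) * [p*0.153368 + (1-p)*0.310873] = 0.236586
  V(1,0) = exp(-r*dt) * [p*0.016753 + (1-p)*0.095991] = 0.058623
  V(1,1) = exp(-r*dt) * [p*0.095991 + (1-p)*0.236586] = 0.170278
  V(0,0) = exp(-r*dt) * [p*0.058623 + (1-p)*0.170278] = 0.117619


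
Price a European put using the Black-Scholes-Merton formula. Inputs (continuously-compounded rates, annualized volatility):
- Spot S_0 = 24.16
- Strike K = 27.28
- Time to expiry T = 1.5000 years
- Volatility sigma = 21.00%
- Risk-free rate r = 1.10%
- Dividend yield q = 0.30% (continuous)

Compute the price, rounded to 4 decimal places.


Answer: Price = 4.2251

Derivation:
d1 = (ln(S/K) + (r - q + 0.5*sigma^2) * T) / (sigma * sqrt(T)) = -0.29697326
d2 = d1 - sigma * sqrt(T) = -0.55416968
exp(-rT) = 0.98363538; exp(-qT) = 0.99551011
P = K * exp(-rT) * N(-d2) - S_0 * exp(-qT) * N(-d1)
N(-d1) = 0.61675654; N(-d2) = 0.71026864
P = 27.2800 * 0.98363538 * 0.71026864 - 24.1600 * 0.99551011 * 0.61675654 = 4.2251


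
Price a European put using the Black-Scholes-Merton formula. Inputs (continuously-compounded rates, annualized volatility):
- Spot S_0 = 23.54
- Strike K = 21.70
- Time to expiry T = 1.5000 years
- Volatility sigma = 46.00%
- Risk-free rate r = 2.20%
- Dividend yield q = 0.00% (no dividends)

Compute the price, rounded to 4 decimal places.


d1 = (ln(S/K) + (r - q + 0.5*sigma^2) * T) / (sigma * sqrt(T)) = 0.48473066
d2 = d1 - sigma * sqrt(T) = -0.07865198
exp(-rT) = 0.96753856; exp(-qT) = 1.00000000
P = K * exp(-rT) * N(-d2) - S_0 * exp(-qT) * N(-d1)
N(-d1) = 0.31393371; N(-d2) = 0.53134528
P = 21.7000 * 0.96753856 * 0.53134528 - 23.5400 * 1.00000000 * 0.31393371 = 3.7659

Answer: Price = 3.7659


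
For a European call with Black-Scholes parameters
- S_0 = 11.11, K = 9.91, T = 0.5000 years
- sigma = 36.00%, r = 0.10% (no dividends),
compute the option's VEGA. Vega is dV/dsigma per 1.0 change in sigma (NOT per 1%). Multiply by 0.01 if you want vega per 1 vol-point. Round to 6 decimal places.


d1 = 0.5782611435; d2 = 0.3237027023
phi(d1) = 0.3375196635; exp(-qT) = 1.0000000000; exp(-rT) = 0.9995001250
Vega = S * exp(-qT) * phi(d1) * sqrt(T) = 11.1100 * 1.0000000000 * 0.3375196635 * 0.7071067812 = 2.651540

Answer: Vega = 2.651540


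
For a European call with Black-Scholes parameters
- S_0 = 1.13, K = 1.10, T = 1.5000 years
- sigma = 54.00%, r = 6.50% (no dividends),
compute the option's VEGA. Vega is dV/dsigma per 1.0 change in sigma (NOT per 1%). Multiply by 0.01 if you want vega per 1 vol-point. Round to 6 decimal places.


Answer: Vega = 0.482604

Derivation:
d1 = 0.5187890041; d2 = -0.1425732265
phi(d1) = 0.3487117781; exp(-qT) = 1.0000000000; exp(-rT) = 0.9071023416
Vega = S * exp(-qT) * phi(d1) * sqrt(T) = 1.1300 * 1.0000000000 * 0.3487117781 * 1.2247448714 = 0.482604


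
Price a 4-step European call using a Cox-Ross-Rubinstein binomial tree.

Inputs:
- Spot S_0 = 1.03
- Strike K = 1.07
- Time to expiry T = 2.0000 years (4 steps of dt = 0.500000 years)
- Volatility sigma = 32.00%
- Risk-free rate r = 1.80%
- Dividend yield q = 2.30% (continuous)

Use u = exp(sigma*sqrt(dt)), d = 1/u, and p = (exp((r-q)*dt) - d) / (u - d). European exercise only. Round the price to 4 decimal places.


dt = T/N = 0.500000
u = exp(sigma*sqrt(dt)) = 1.253919; d = 1/u = 0.797499
p = (exp((r-q)*dt) - d) / (u - d) = 0.438201
Discount per step: exp(-r*dt) = 0.991040
Stock lattice S(k, i) with i counting down-moves:
  k=0: S(0,0) = 1.0300
  k=1: S(1,0) = 1.2915; S(1,1) = 0.8214
  k=2: S(2,0) = 1.6195; S(2,1) = 1.0300; S(2,2) = 0.6551
  k=3: S(3,0) = 2.0307; S(3,1) = 1.2915; S(3,2) = 0.8214; S(3,3) = 0.5224
  k=4: S(4,0) = 2.5463; S(4,1) = 1.6195; S(4,2) = 1.0300; S(4,3) = 0.6551; S(4,4) = 0.4166
Terminal payoffs V(N, i) = max(S_T - K, 0):
  V(4,0) = 1.476336; V(4,1) = 0.549483; V(4,2) = 0.000000; V(4,3) = 0.000000; V(4,4) = 0.000000
Backward induction: V(k, i) = exp(-r*dt) * [p * V(k+1, i) + (1-p) * V(k+1, i+1)].
  V(3,0) = exp(-r*dt) * [p*1.476336 + (1-p)*0.549483] = 0.947069
  V(3,1) = exp(-r*dt) * [p*0.549483 + (1-p)*0.000000] = 0.238627
  V(3,2) = exp(-r*dt) * [p*0.000000 + (1-p)*0.000000] = 0.000000
  V(3,3) = exp(-r*dt) * [p*0.000000 + (1-p)*0.000000] = 0.000000
  V(2,0) = exp(-r*dt) * [p*0.947069 + (1-p)*0.238627] = 0.544147
  V(2,1) = exp(-r*dt) * [p*0.238627 + (1-p)*0.000000] = 0.103630
  V(2,2) = exp(-r*dt) * [p*0.000000 + (1-p)*0.000000] = 0.000000
  V(1,0) = exp(-r*dt) * [p*0.544147 + (1-p)*0.103630] = 0.294007
  V(1,1) = exp(-r*dt) * [p*0.103630 + (1-p)*0.000000] = 0.045004
  V(0,0) = exp(-r*dt) * [p*0.294007 + (1-p)*0.045004] = 0.152736

Answer: Price = V(0,0) = 0.1527


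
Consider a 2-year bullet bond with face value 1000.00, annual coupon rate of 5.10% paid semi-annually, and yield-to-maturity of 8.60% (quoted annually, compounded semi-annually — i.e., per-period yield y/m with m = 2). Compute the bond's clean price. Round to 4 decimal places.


Coupon per period c = face * coupon_rate / m = 25.500000
Periods per year m = 2; per-period yield y/m = 0.043000
Number of cashflows N = 4
Cashflows (t years, CF_t, discount factor 1/(1+y/m)^(m*t), PV):
  t = 0.5000: CF_t = 25.500000, DF = 0.958773, PV = 24.448706
  t = 1.0000: CF_t = 25.500000, DF = 0.919245, PV = 23.440753
  t = 1.5000: CF_t = 25.500000, DF = 0.881347, PV = 22.474356
  t = 2.0000: CF_t = 1025.500000, DF = 0.845012, PV = 866.559586
Price P = sum_t PV_t = 936.923401

Answer: Price = 936.9234


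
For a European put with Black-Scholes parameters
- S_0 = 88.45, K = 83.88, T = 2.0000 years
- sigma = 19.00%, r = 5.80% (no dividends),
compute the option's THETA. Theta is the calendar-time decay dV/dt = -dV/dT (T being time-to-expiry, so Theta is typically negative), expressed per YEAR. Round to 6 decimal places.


Answer: Theta = -0.426475

Derivation:
d1 = 0.7634900415; d2 = 0.4947894647
phi(d1) = 0.2980789022; exp(-qT) = 1.0000000000; exp(-rT) = 0.8904752233
Theta = -S*exp(-qT)*phi(d1)*sigma/(2*sqrt(T)) + r*K*exp(-rT)*N(-d2) - q*S*exp(-qT)*N(-d1)
N(-d1) = 0.2225855996; N(-d2) = 0.3103743709; sqrt(T) = 1.4142135624
Term 1 = -88.4500 * 1.0000000000 * 0.2980789022 * 0.1900 / (2 * 1.4142135624) = -1.7710779772
Term 2 = 0.0580 * 83.8800 * 0.8904752233 * 0.3103743709 = 1.3446030986
Term 3 = 0 (no dividend yield, q = 0)
Theta = -1.7710779772 + (1.3446030986) + (0.0000000000) = -0.426475


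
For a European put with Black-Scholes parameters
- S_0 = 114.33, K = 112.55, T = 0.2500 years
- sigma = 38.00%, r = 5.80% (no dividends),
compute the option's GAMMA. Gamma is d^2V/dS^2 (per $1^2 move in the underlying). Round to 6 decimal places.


d1 = 0.2539022958; d2 = 0.0639022958
phi(d1) = 0.3862881362; exp(-qT) = 1.0000000000; exp(-rT) = 0.9856046187
Gamma = exp(-qT) * phi(d1) / (S * sigma * sqrt(T)) = 1.0000000000 * 0.3862881362 / (114.3300 * 0.3800 * 0.5000000000) = 0.017783

Answer: Gamma = 0.017783


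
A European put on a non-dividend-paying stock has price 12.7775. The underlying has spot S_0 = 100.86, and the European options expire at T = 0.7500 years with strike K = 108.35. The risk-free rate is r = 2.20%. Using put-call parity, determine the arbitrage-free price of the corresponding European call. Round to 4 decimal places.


Answer: Call price = 7.0606

Derivation:
Put-call parity: C - P = S_0 * exp(-qT) - K * exp(-rT).
S_0 * exp(-qT) = 100.8600 * 1.00000000 = 100.86000000
K * exp(-rT) = 108.3500 * 0.98363538 = 106.57689336
C = P + S*exp(-qT) - K*exp(-rT)
C = 12.7775 + 100.86000000 - 106.57689336 = 7.0606


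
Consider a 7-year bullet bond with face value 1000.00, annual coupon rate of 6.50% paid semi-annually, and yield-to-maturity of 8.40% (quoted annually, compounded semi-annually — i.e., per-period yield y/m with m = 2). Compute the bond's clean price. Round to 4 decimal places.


Coupon per period c = face * coupon_rate / m = 32.500000
Periods per year m = 2; per-period yield y/m = 0.042000
Number of cashflows N = 14
Cashflows (t years, CF_t, discount factor 1/(1+y/m)^(m*t), PV):
  t = 0.5000: CF_t = 32.500000, DF = 0.959693, PV = 31.190019
  t = 1.0000: CF_t = 32.500000, DF = 0.921010, PV = 29.932840
  t = 1.5000: CF_t = 32.500000, DF = 0.883887, PV = 28.726334
  t = 2.0000: CF_t = 32.500000, DF = 0.848260, PV = 27.568459
  t = 2.5000: CF_t = 32.500000, DF = 0.814069, PV = 26.457254
  t = 3.0000: CF_t = 32.500000, DF = 0.781257, PV = 25.390839
  t = 3.5000: CF_t = 32.500000, DF = 0.749766, PV = 24.367408
  t = 4.0000: CF_t = 32.500000, DF = 0.719545, PV = 23.385228
  t = 4.5000: CF_t = 32.500000, DF = 0.690543, PV = 22.442637
  t = 5.0000: CF_t = 32.500000, DF = 0.662709, PV = 21.538040
  t = 5.5000: CF_t = 32.500000, DF = 0.635997, PV = 20.669904
  t = 6.0000: CF_t = 32.500000, DF = 0.610362, PV = 19.836760
  t = 6.5000: CF_t = 32.500000, DF = 0.585760, PV = 19.037197
  t = 7.0000: CF_t = 1032.500000, DF = 0.562150, PV = 580.419500
Price P = sum_t PV_t = 900.962418

Answer: Price = 900.9624


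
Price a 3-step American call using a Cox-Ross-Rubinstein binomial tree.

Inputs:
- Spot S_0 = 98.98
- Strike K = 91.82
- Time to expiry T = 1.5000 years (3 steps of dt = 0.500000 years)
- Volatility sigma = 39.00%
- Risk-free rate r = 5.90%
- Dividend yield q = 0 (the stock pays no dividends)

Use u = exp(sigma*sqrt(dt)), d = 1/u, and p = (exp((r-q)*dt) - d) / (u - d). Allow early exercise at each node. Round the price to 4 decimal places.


dt = T/N = 0.500000
u = exp(sigma*sqrt(dt)) = 1.317547; d = 1/u = 0.758986
p = (exp((r-q)*dt) - d) / (u - d) = 0.485092
Discount per step: exp(-r*dt) = 0.970931
Stock lattice S(k, i) with i counting down-moves:
  k=0: S(0,0) = 98.9800
  k=1: S(1,0) = 130.4108; S(1,1) = 75.1245
  k=2: S(2,0) = 171.8224; S(2,1) = 98.9800; S(2,2) = 57.0184
  k=3: S(3,0) = 226.3840; S(3,1) = 130.4108; S(3,2) = 75.1245; S(3,3) = 43.2762
Terminal payoffs V(N, i) = max(S_T - K, 0):
  V(3,0) = 134.564016; V(3,1) = 38.590798; V(3,2) = 0.000000; V(3,3) = 0.000000
Backward induction: V(k, i) = exp(-r*dt) * [p * V(k+1, i) + (1-p) * V(k+1, i+1)]; then take max(V_cont, immediate exercise) for American.
  V(2,0) = exp(-r*dt) * [p*134.564016 + (1-p)*38.590798] = 82.671478; exercise = 80.002351; V(2,0) = max -> 82.671478
  V(2,1) = exp(-r*dt) * [p*38.590798 + (1-p)*0.000000] = 18.175902; exercise = 7.160000; V(2,1) = max -> 18.175902
  V(2,2) = exp(-r*dt) * [p*0.000000 + (1-p)*0.000000] = 0.000000; exercise = 0.000000; V(2,2) = max -> 0.000000
  V(1,0) = exp(-r*dt) * [p*82.671478 + (1-p)*18.175902] = 48.024352; exercise = 38.590798; V(1,0) = max -> 48.024352
  V(1,1) = exp(-r*dt) * [p*18.175902 + (1-p)*0.000000] = 8.560678; exercise = 0.000000; V(1,1) = max -> 8.560678
  V(0,0) = exp(-r*dt) * [p*48.024352 + (1-p)*8.560678] = 26.898845; exercise = 7.160000; V(0,0) = max -> 26.898845

Answer: Price = V(0,0) = 26.8988
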